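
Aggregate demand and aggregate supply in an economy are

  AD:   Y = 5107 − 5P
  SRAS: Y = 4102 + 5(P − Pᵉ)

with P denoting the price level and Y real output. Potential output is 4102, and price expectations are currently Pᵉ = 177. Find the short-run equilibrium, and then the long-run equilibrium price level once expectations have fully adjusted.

Short run: P = 189, Y = 4162. Long run: P = 201.

Short run: with Pᵉ = 177, SRAS is Y = 3217 + 5P. Setting AD = SRAS gives 1890 = 10P, so P = 189 and Y = 5107 − 5·189 = 4162.
Output 4162 is above potential 4102, so over time expected prices rise and SRAS shifts left until Y returns to 4102.
Long run: Y = 4102 on the AD curve gives 4102 = 5107 − 5P, so P = 201.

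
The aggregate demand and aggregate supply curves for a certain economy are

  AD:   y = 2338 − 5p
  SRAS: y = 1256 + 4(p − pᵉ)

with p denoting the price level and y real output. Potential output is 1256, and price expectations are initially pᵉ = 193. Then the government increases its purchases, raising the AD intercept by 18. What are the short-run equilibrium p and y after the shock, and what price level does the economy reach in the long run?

AD shifts right: new AD is y = 2356 − 5p. With pᵉ = 193, SRAS is y = 484 + 4p.
Short run: 2356 − 5p = 484 + 4p gives 1872 = 9p, so p = 208 and y = 2356 − 5·208 = 1316.
y = 1316 is above potential 1256; expectations adjust and SRAS shifts left until y = 1256.
Long run: on the new AD curve, 1256 = 2356 − 5p gives p = 220.

Short run: p = 208, y = 1316. Long run: p = 220.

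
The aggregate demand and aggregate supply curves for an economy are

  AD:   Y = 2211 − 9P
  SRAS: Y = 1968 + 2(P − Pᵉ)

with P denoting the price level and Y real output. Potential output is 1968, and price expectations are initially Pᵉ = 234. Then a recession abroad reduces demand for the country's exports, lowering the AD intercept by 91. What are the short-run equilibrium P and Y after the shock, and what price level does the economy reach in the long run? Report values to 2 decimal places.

Short run: P = 56.36, Y = 1612.73. Long run: P = 16.89.

AD shifts left: new AD is Y = 2120 − 9P. With Pᵉ = 234, SRAS is Y = 1500 + 2P.
Short run: 2120 − 9P = 1500 + 2P gives 620 = 11P, so P = 56.36 and Y = 2120 − 9P = 1612.73.
Y = 1612.73 is below potential 1968; expectations adjust and SRAS shifts right until Y = 1968.
Long run: on the new AD curve, 1968 = 2120 − 9P gives P = 16.89.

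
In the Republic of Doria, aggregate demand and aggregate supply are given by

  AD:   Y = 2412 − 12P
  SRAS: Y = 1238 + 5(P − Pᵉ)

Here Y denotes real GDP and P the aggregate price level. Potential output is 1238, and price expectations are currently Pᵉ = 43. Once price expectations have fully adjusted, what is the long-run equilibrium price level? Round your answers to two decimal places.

Short run: with Pᵉ = 43, SRAS is Y = 1023 + 5P. Setting AD = SRAS gives 1389 = 17P, so P = 81.71 and Y = 2412 − 12P = 1431.53.
Output 1431.53 is above potential 1238, so over time expected prices rise and SRAS shifts left until Y returns to 1238.
Long run: Y = 1238 on the AD curve gives 1238 = 2412 − 12P, so P = 97.83.

Long-run P = 97.83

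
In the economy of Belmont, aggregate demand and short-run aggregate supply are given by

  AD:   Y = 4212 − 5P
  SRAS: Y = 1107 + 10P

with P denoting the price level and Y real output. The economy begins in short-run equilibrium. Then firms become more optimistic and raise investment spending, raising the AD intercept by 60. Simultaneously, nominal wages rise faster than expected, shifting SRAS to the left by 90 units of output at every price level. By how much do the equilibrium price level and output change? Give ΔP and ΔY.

ΔP = +10, ΔY = +10

After both shocks: AD is Y = 4272 − 5P and SRAS is Y = 1017 + 10P.
Setting them equal: 3255 = 15P, so P = 217.
Y = 4272 − 5·217 = 3187.
Initially P = 207, Y = 3177, so ΔP = +10 and ΔY = +10.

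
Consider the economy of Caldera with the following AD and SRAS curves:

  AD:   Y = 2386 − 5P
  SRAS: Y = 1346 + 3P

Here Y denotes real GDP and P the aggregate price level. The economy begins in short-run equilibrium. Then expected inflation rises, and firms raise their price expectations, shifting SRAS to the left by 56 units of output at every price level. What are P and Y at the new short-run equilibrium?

This is a negative supply shock: SRAS shifts left.
New SRAS: Y = 1290 + 3P.
Set AD = SRAS: 2386 − 5P = 1290 + 3P, so 1096 = 8P and P = 137.
Y = 2386 − 5·137 = 1701.

P = 137, Y = 1701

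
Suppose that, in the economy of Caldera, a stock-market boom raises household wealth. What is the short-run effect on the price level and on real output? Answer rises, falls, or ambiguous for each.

This is a positive demand shock: AD shifts right.
Moving along the upward-sloping SRAS curve, P rises and Y rises.

Price level: rises; output: rises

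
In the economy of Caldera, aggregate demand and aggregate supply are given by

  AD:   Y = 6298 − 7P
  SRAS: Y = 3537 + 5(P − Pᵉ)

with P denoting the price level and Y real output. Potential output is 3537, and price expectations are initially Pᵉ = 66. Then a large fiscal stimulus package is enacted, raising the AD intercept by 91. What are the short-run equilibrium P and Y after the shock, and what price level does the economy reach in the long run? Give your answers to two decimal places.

Short run: P = 265.17, Y = 4532.83. Long run: P = 407.43.

AD shifts right: new AD is Y = 6389 − 7P. With Pᵉ = 66, SRAS is Y = 3207 + 5P.
Short run: 6389 − 7P = 3207 + 5P gives 3182 = 12P, so P = 265.17 and Y = 6389 − 7P = 4532.83.
Y = 4532.83 is above potential 3537; expectations adjust and SRAS shifts left until Y = 3537.
Long run: on the new AD curve, 3537 = 6389 − 7P gives P = 407.43.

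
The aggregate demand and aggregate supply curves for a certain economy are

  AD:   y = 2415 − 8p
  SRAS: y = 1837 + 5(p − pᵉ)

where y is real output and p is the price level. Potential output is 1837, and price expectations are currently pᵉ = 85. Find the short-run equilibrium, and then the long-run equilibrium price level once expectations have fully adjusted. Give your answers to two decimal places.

Short run: p = 77.15, y = 1797.77. Long run: p = 72.25.

Short run: with pᵉ = 85, SRAS is y = 1412 + 5p. Setting AD = SRAS gives 1003 = 13p, so p = 77.15 and y = 2415 − 8p = 1797.77.
Output 1797.77 is below potential 1837, so over time expected prices fall and SRAS shifts right until y returns to 1837.
Long run: y = 1837 on the AD curve gives 1837 = 2415 − 8p, so p = 72.25.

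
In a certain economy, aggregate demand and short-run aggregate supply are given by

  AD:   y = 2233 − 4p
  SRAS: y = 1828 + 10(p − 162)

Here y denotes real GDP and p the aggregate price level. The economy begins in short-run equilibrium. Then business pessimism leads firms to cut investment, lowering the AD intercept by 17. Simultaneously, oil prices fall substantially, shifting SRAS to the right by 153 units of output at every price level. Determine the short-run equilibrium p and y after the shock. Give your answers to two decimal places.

p = 132.50, y = 1686.00

After both shocks: AD is y = 2216 − 4p and SRAS is y = 361 + 10p.
Setting them equal: 1855 = 14p, so p = 132.50.
Substituting into AD, y = 1686.00.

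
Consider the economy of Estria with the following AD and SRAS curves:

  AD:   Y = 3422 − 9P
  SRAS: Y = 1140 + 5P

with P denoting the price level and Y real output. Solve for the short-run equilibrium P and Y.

Set AD = SRAS: 3422 − 9P = 1140 + 5P, so 2282 = 14P and P = 163.
Then Y = 3422 − 9·163 = 1955.

P = 163, Y = 1955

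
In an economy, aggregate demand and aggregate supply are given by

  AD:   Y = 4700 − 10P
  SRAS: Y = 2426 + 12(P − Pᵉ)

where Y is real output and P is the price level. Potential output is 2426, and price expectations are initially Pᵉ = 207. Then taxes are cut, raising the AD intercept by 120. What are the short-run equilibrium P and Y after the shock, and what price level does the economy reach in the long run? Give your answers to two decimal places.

Short run: P = 221.73, Y = 2602.73. Long run: P = 239.40.

AD shifts right: new AD is Y = 4820 − 10P. With Pᵉ = 207, SRAS is Y = 12P − 58.
Short run: 4820 − 10P = 12P − 58 gives 4878 = 22P, so P = 221.73 and Y = 4820 − 10P = 2602.73.
Y = 2602.73 is above potential 2426; expectations adjust and SRAS shifts left until Y = 2426.
Long run: on the new AD curve, 2426 = 4820 − 10P gives P = 239.40.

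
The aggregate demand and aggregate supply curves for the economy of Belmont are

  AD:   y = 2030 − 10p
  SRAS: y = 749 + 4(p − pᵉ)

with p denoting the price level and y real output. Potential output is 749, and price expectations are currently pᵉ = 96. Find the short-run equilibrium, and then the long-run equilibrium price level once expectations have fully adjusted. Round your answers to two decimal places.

Short run: with pᵉ = 96, SRAS is y = 365 + 4p. Setting AD = SRAS gives 1665 = 14p, so p = 118.93 and y = 2030 − 10p = 840.71.
Output 840.71 is above potential 749, so over time expected prices rise and SRAS shifts left until y returns to 749.
Long run: y = 749 on the AD curve gives 749 = 2030 − 10p, so p = 128.10.

Short run: p = 118.93, y = 840.71. Long run: p = 128.10.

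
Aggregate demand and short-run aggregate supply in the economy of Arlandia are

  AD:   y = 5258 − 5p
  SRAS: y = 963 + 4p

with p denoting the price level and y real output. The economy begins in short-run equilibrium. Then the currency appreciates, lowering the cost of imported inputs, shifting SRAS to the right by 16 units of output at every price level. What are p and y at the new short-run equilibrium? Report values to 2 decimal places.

This is a positive supply shock: SRAS shifts right.
New SRAS: y = 979 + 4p.
Set AD = SRAS: 5258 − 5p = 979 + 4p, so 4279 = 9p and p = 475.44.
Substituting into AD, y = 2880.78.

p = 475.44, y = 2880.78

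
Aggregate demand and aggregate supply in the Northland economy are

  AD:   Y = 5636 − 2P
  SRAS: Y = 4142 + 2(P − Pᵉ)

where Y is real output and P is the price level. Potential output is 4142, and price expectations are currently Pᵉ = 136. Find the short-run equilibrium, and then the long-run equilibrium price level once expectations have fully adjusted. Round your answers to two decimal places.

Short run: with Pᵉ = 136, SRAS is Y = 3870 + 2P. Setting AD = SRAS gives 1766 = 4P, so P = 441.50 and Y = 5636 − 2P = 4753.00.
Output 4753.00 is above potential 4142, so over time expected prices rise and SRAS shifts left until Y returns to 4142.
Long run: Y = 4142 on the AD curve gives 4142 = 5636 − 2P, so P = 747.00.

Short run: P = 441.50, Y = 4753.00. Long run: P = 747.00.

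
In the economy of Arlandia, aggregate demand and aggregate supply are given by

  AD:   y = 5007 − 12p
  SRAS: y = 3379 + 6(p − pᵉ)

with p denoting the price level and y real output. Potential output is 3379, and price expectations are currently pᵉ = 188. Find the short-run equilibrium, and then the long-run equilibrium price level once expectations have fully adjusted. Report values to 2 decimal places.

Short run: with pᵉ = 188, SRAS is y = 2251 + 6p. Setting AD = SRAS gives 2756 = 18p, so p = 153.11 and y = 5007 − 12p = 3169.67.
Output 3169.67 is below potential 3379, so over time expected prices fall and SRAS shifts right until y returns to 3379.
Long run: y = 3379 on the AD curve gives 3379 = 5007 − 12p, so p = 135.67.

Short run: p = 153.11, y = 3169.67. Long run: p = 135.67.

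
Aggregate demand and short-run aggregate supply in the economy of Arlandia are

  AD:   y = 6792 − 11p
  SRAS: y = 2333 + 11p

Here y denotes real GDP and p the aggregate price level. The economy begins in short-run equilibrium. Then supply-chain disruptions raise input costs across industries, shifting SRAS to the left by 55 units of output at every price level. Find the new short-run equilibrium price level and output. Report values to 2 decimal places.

p = 205.18, y = 4535.00

This is a negative supply shock: SRAS shifts left.
New SRAS: y = 2278 + 11p.
Set AD = SRAS: 6792 − 11p = 2278 + 11p, so 4514 = 22p and p = 205.18.
Substituting into AD, y = 4535.00.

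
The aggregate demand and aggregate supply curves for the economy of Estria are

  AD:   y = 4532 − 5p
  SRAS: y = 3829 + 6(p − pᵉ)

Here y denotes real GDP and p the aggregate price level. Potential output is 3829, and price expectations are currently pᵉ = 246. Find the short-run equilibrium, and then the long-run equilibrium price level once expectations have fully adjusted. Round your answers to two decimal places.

Short run: with pᵉ = 246, SRAS is y = 2353 + 6p. Setting AD = SRAS gives 2179 = 11p, so p = 198.09 and y = 4532 − 5p = 3541.55.
Output 3541.55 is below potential 3829, so over time expected prices fall and SRAS shifts right until y returns to 3829.
Long run: y = 3829 on the AD curve gives 3829 = 4532 − 5p, so p = 140.60.

Short run: p = 198.09, y = 3541.55. Long run: p = 140.60.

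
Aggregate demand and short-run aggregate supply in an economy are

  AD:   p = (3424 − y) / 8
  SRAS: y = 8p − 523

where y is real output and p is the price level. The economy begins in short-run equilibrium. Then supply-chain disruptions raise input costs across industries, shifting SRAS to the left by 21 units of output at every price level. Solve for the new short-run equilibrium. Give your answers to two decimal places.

This is a negative supply shock: SRAS shifts left.
New SRAS: y = 8p − 544.
Set AD = SRAS: 3424 − 8p = 8p − 544, so 3968 = 16p and p = 248.00.
Substituting into AD, y = 1440.00.

p = 248.00, y = 1440.00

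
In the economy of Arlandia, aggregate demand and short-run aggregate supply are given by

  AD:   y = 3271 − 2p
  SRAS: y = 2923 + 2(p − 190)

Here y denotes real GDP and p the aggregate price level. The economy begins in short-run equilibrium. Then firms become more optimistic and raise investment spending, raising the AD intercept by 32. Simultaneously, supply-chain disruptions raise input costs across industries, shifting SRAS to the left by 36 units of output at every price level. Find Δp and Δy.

Δp = +17, Δy = -2

After both shocks: AD is y = 3303 − 2p and SRAS is y = 2507 + 2p.
Setting them equal: 796 = 4p, so p = 199.
y = 3303 − 2·199 = 2905.
Initially p = 182, y = 2907, so Δp = +17 and Δy = -2.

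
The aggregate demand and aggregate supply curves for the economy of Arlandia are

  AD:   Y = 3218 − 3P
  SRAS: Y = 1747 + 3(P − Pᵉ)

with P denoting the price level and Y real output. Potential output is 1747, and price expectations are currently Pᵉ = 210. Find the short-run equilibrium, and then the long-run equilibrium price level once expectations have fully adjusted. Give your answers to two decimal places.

Short run: with Pᵉ = 210, SRAS is Y = 1117 + 3P. Setting AD = SRAS gives 2101 = 6P, so P = 350.17 and Y = 3218 − 3P = 2167.50.
Output 2167.50 is above potential 1747, so over time expected prices rise and SRAS shifts left until Y returns to 1747.
Long run: Y = 1747 on the AD curve gives 1747 = 3218 − 3P, so P = 490.33.

Short run: P = 350.17, Y = 2167.50. Long run: P = 490.33.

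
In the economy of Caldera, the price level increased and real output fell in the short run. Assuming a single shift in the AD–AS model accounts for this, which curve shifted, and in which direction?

SRAS shifted left

P rose and Y fell. An AD shift moves P and Y in the same direction; an SRAS shift moves them in opposite directions.
Here P and Y moved in opposite directions, so the SRAS curve shifted.
Since Y fell, SRAS shifted left.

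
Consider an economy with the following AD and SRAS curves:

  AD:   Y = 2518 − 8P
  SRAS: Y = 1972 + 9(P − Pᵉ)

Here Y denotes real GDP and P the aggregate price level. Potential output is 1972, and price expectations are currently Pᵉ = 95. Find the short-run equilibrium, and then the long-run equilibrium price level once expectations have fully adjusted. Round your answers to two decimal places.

Short run: with Pᵉ = 95, SRAS is Y = 1117 + 9P. Setting AD = SRAS gives 1401 = 17P, so P = 82.41 and Y = 2518 − 8P = 1858.71.
Output 1858.71 is below potential 1972, so over time expected prices fall and SRAS shifts right until Y returns to 1972.
Long run: Y = 1972 on the AD curve gives 1972 = 2518 − 8P, so P = 68.25.

Short run: P = 82.41, Y = 1858.71. Long run: P = 68.25.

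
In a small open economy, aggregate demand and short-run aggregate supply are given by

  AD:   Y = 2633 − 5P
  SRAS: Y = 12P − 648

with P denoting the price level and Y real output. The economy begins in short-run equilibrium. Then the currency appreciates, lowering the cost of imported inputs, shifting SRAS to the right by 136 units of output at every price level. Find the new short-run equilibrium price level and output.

This is a positive supply shock: SRAS shifts right.
New SRAS: Y = 12P − 512.
Set AD = SRAS: 2633 − 5P = 12P − 512, so 3145 = 17P and P = 185.
Y = 2633 − 5·185 = 1708.

P = 185, Y = 1708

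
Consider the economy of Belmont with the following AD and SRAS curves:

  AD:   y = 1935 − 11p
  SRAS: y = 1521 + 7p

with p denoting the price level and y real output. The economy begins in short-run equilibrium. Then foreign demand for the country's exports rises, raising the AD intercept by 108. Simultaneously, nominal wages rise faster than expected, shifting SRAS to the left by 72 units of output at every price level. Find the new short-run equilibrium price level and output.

p = 33, y = 1680

After both shocks: AD is y = 2043 − 11p and SRAS is y = 1449 + 7p.
Setting them equal: 594 = 18p, so p = 33.
y = 2043 − 11·33 = 1680.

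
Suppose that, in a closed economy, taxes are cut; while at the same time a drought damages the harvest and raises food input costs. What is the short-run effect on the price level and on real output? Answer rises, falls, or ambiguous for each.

Price level: rises; output: ambiguous

The first event is a positive demand shock: AD shifts right, which by itself pushes P up and Y up.
The second is an adverse supply shock: SRAS shifts left, which by itself pushes P up and Y down.
Both shocks push P up, so P rises. The two shocks push Y in opposite directions, so the effect on Y is ambiguous.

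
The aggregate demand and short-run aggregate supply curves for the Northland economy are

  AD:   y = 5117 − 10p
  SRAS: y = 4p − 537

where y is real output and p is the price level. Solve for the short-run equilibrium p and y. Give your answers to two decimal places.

Set AD = SRAS: 5117 − 10p = 4p − 537, so 5654 = 14p and p = 403.86.
Substituting into AD, y = 5117 − 10p = 1078.43.

p = 403.86, y = 1078.43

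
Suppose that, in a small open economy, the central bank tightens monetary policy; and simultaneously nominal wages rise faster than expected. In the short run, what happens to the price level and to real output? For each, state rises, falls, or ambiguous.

The first event is a negative demand shock: AD shifts left, which by itself pushes P down and Y down.
The second is an adverse supply shock: SRAS shifts left, which by itself pushes P up and Y down.
The two shocks push P in opposite directions, so the effect on P is ambiguous. Both shocks push Y down, so Y falls.

Price level: ambiguous; output: falls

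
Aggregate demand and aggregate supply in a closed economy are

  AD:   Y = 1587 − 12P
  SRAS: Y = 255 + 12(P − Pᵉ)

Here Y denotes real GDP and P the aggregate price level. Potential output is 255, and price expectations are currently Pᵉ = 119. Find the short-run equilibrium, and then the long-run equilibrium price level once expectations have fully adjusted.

Short run: with Pᵉ = 119, SRAS is Y = 12P − 1173. Setting AD = SRAS gives 2760 = 24P, so P = 115 and Y = 1587 − 12·115 = 207.
Output 207 is below potential 255, so over time expected prices fall and SRAS shifts right until Y returns to 255.
Long run: Y = 255 on the AD curve gives 255 = 1587 − 12P, so P = 111.

Short run: P = 115, Y = 207. Long run: P = 111.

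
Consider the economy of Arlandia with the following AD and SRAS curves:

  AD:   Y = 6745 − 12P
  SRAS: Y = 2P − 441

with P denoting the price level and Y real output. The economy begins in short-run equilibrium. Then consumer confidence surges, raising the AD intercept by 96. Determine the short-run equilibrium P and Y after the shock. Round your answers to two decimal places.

This is a positive demand shock: AD shifts right.
New AD: Y = 6841 − 12P.
Set AD = SRAS: 6841 − 12P = 2P − 441, so 7282 = 14P and P = 520.14.
Substituting into AD, Y = 599.29.

P = 520.14, Y = 599.29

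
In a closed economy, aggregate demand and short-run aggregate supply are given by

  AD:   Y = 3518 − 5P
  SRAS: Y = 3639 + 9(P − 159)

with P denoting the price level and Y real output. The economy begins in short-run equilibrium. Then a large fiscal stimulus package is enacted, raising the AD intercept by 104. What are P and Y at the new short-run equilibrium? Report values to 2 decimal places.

P = 101.00, Y = 3117.00

This is a positive demand shock: AD shifts right.
New AD: Y = 3622 − 5P.
SRAS can be written Y = 2208 + 9P.
Set AD = SRAS: 3622 − 5P = 2208 + 9P, so 1414 = 14P and P = 101.00.
Substituting into AD, Y = 3117.00.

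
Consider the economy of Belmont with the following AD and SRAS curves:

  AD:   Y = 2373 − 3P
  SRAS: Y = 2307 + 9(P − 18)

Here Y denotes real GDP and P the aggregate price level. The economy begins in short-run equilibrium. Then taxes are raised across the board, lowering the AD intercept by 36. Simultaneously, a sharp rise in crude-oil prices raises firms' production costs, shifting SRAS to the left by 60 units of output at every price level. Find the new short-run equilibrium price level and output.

P = 21, Y = 2274

After both shocks: AD is Y = 2337 − 3P and SRAS is Y = 2085 + 9P.
Setting them equal: 252 = 12P, so P = 21.
Y = 2337 − 3·21 = 2274.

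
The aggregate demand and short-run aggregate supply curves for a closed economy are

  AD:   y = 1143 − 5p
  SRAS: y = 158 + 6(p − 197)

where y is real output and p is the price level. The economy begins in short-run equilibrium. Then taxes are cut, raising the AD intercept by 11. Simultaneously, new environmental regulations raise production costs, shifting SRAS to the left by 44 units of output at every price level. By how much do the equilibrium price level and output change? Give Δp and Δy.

Δp = +5, Δy = -14

After both shocks: AD is y = 1154 − 5p and SRAS is y = 6p − 1068.
Setting them equal: 2222 = 11p, so p = 202.
y = 1154 − 5·202 = 144.
Initially p = 197, y = 158, so Δp = +5 and Δy = -14.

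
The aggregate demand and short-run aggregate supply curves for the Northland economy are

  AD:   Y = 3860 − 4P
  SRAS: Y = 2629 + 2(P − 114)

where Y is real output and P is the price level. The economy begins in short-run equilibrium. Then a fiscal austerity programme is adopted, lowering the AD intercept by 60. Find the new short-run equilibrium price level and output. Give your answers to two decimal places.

P = 233.17, Y = 2867.33

This is a negative demand shock: AD shifts left.
New AD: Y = 3800 − 4P.
SRAS can be written Y = 2401 + 2P.
Set AD = SRAS: 3800 − 4P = 2401 + 2P, so 1399 = 6P and P = 233.17.
Substituting into AD, Y = 2867.33.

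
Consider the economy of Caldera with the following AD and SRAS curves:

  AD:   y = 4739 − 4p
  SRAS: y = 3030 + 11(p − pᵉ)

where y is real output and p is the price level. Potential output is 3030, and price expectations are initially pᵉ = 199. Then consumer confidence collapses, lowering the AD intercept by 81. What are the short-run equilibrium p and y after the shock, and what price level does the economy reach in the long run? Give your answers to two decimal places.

AD shifts left: new AD is y = 4658 − 4p. With pᵉ = 199, SRAS is y = 841 + 11p.
Short run: 4658 − 4p = 841 + 11p gives 3817 = 15p, so p = 254.47 and y = 4658 − 4p = 3640.13.
y = 3640.13 is above potential 3030; expectations adjust and SRAS shifts left until y = 3030.
Long run: on the new AD curve, 3030 = 4658 − 4p gives p = 407.00.

Short run: p = 254.47, y = 3640.13. Long run: p = 407.00.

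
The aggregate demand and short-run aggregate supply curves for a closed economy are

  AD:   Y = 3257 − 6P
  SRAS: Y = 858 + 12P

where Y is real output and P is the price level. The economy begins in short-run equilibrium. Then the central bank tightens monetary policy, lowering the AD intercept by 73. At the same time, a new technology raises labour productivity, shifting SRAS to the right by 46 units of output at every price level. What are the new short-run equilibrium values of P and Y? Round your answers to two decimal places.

After both shocks: AD is Y = 3184 − 6P and SRAS is Y = 904 + 12P.
Setting them equal: 2280 = 18P, so P = 126.67.
Substituting into AD, Y = 2424.00.

P = 126.67, Y = 2424.00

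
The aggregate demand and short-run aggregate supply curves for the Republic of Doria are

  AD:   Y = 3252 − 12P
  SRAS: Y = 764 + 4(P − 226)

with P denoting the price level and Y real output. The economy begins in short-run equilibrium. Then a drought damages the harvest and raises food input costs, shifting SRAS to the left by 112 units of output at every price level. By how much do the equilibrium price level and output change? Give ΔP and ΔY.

This is a negative supply shock: SRAS shifts left.
New SRAS: Y = 4P − 252.
Set AD = SRAS: 3252 − 12P = 4P − 252, so 3504 = 16P and P = 219.
Y = 3252 − 12·219 = 624.
Initially P = 212, Y = 708, so ΔP = +7 and ΔY = -84.

ΔP = +7, ΔY = -84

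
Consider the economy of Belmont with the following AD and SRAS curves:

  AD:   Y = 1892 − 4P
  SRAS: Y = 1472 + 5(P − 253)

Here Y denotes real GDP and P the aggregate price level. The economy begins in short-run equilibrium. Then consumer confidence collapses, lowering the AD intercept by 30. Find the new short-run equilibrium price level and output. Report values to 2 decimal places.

P = 183.89, Y = 1126.44

This is a negative demand shock: AD shifts left.
New AD: Y = 1862 − 4P.
SRAS can be written Y = 207 + 5P.
Set AD = SRAS: 1862 − 4P = 207 + 5P, so 1655 = 9P and P = 183.89.
Substituting into AD, Y = 1126.44.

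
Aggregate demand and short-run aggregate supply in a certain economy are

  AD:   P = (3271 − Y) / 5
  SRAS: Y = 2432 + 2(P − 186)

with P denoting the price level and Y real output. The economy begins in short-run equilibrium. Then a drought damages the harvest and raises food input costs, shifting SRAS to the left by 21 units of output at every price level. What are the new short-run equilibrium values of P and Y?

This is a negative supply shock: SRAS shifts left.
New SRAS: Y = 2039 + 2P.
Set AD = SRAS: 3271 − 5P = 2039 + 2P, so 1232 = 7P and P = 176.
Y = 3271 − 5·176 = 2391.

P = 176, Y = 2391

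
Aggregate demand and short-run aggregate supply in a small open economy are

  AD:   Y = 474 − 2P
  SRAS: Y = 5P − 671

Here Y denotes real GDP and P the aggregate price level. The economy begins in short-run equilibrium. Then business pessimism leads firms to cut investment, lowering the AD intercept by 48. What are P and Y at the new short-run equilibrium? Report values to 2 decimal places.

P = 156.71, Y = 112.57

This is a negative demand shock: AD shifts left.
New AD: Y = 426 − 2P.
Set AD = SRAS: 426 − 2P = 5P − 671, so 1097 = 7P and P = 156.71.
Substituting into AD, Y = 112.57.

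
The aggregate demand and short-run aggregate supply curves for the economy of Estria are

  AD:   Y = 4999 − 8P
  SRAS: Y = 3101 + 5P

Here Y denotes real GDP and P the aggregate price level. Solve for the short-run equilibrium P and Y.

Set AD = SRAS: 4999 − 8P = 3101 + 5P, so 1898 = 13P and P = 146.
Then Y = 4999 − 8·146 = 3831.

P = 146, Y = 3831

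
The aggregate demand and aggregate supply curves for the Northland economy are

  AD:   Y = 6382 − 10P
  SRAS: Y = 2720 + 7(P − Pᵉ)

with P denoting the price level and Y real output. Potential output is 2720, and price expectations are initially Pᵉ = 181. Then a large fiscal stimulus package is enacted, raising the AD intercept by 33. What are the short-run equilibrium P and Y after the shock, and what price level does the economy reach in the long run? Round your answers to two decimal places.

AD shifts right: new AD is Y = 6415 − 10P. With Pᵉ = 181, SRAS is Y = 1453 + 7P.
Short run: 6415 − 10P = 1453 + 7P gives 4962 = 17P, so P = 291.88 and Y = 6415 − 10P = 3496.18.
Y = 3496.18 is above potential 2720; expectations adjust and SRAS shifts left until Y = 2720.
Long run: on the new AD curve, 2720 = 6415 − 10P gives P = 369.50.

Short run: P = 291.88, Y = 3496.18. Long run: P = 369.50.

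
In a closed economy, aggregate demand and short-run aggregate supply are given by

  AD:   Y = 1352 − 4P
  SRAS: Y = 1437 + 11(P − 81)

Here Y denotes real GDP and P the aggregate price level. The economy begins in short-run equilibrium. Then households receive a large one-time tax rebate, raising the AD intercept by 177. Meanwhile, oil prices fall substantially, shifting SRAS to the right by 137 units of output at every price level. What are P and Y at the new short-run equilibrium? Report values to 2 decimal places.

P = 56.40, Y = 1303.40

After both shocks: AD is Y = 1529 − 4P and SRAS is Y = 683 + 11P.
Setting them equal: 846 = 15P, so P = 56.40.
Substituting into AD, Y = 1303.40.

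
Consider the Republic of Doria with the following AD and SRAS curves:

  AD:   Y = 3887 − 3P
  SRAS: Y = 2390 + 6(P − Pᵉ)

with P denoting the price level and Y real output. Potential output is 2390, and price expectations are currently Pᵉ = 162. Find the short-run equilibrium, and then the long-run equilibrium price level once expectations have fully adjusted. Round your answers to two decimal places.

Short run: P = 274.33, Y = 3064.00. Long run: P = 499.00.

Short run: with Pᵉ = 162, SRAS is Y = 1418 + 6P. Setting AD = SRAS gives 2469 = 9P, so P = 274.33 and Y = 3887 − 3P = 3064.00.
Output 3064.00 is above potential 2390, so over time expected prices rise and SRAS shifts left until Y returns to 2390.
Long run: Y = 2390 on the AD curve gives 2390 = 3887 − 3P, so P = 499.00.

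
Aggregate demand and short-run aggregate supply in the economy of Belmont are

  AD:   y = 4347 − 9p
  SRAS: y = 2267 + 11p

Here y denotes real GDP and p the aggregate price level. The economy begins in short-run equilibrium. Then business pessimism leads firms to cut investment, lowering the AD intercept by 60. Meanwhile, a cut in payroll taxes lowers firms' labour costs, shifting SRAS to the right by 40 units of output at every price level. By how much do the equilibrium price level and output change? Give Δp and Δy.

After both shocks: AD is y = 4287 − 9p and SRAS is y = 2307 + 11p.
Setting them equal: 1980 = 20p, so p = 99.
y = 4287 − 9·99 = 3396.
Initially p = 104, y = 3411, so Δp = -5 and Δy = -15.

Δp = -5, Δy = -15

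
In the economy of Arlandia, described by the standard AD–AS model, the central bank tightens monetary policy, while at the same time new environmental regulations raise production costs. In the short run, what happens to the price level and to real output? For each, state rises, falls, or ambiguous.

Price level: ambiguous; output: falls

The first event is a negative demand shock: AD shifts left, which by itself pushes P down and Y down.
The second is an adverse supply shock: SRAS shifts left, which by itself pushes P up and Y down.
The two shocks push P in opposite directions, so the effect on P is ambiguous. Both shocks push Y down, so Y falls.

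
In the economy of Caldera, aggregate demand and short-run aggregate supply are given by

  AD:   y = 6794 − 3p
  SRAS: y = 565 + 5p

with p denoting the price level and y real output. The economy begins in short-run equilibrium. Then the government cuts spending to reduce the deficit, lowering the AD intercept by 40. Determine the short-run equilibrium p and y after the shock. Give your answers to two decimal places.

p = 773.63, y = 4433.13

This is a negative demand shock: AD shifts left.
New AD: y = 6754 − 3p.
Set AD = SRAS: 6754 − 3p = 565 + 5p, so 6189 = 8p and p = 773.63.
Substituting into AD, y = 4433.13.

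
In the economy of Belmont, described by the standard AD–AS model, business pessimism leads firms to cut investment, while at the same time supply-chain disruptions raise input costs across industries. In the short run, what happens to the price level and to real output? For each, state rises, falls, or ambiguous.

Price level: ambiguous; output: falls

The first event is a negative demand shock: AD shifts left, which by itself pushes P down and Y down.
The second is an adverse supply shock: SRAS shifts left, which by itself pushes P up and Y down.
The two shocks push P in opposite directions, so the effect on P is ambiguous. Both shocks push Y down, so Y falls.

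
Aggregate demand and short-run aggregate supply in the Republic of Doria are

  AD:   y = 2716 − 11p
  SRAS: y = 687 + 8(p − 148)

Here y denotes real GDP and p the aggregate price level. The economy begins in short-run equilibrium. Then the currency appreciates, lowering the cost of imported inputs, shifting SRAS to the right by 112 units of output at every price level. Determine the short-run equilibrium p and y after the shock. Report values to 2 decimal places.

p = 163.21, y = 920.68

This is a positive supply shock: SRAS shifts right.
New SRAS: y = 8p − 385.
Set AD = SRAS: 2716 − 11p = 8p − 385, so 3101 = 19p and p = 163.21.
Substituting into AD, y = 920.68.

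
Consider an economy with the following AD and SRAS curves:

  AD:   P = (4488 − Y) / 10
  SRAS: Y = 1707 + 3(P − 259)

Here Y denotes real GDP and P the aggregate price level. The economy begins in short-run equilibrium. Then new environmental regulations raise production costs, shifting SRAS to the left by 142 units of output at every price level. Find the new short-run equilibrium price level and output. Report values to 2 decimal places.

This is a negative supply shock: SRAS shifts left.
New SRAS: Y = 788 + 3P.
Set AD = SRAS: 4488 − 10P = 788 + 3P, so 3700 = 13P and P = 284.62.
Substituting into AD, Y = 1641.85.

P = 284.62, Y = 1641.85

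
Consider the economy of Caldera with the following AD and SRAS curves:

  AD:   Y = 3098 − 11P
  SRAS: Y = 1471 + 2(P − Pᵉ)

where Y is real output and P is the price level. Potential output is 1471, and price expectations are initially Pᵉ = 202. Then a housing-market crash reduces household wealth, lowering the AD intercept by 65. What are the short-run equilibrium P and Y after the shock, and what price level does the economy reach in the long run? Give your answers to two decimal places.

Short run: P = 151.23, Y = 1369.46. Long run: P = 142.00.

AD shifts left: new AD is Y = 3033 − 11P. With Pᵉ = 202, SRAS is Y = 1067 + 2P.
Short run: 3033 − 11P = 1067 + 2P gives 1966 = 13P, so P = 151.23 and Y = 3033 − 11P = 1369.46.
Y = 1369.46 is below potential 1471; expectations adjust and SRAS shifts right until Y = 1471.
Long run: on the new AD curve, 1471 = 3033 − 11P gives P = 142.00.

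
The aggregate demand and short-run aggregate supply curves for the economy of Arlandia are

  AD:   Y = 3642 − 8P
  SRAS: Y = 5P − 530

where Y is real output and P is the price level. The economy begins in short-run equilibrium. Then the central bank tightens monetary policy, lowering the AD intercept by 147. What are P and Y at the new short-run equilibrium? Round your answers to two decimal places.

P = 309.62, Y = 1018.08

This is a negative demand shock: AD shifts left.
New AD: Y = 3495 − 8P.
Set AD = SRAS: 3495 − 8P = 5P − 530, so 4025 = 13P and P = 309.62.
Substituting into AD, Y = 1018.08.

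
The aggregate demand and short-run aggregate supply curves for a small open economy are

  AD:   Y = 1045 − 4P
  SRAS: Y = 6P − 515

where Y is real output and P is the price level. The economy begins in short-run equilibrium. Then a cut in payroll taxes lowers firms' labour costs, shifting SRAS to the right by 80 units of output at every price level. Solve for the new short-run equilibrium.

This is a positive supply shock: SRAS shifts right.
New SRAS: Y = 6P − 435.
Set AD = SRAS: 1045 − 4P = 6P − 435, so 1480 = 10P and P = 148.
Y = 1045 − 4·148 = 453.

P = 148, Y = 453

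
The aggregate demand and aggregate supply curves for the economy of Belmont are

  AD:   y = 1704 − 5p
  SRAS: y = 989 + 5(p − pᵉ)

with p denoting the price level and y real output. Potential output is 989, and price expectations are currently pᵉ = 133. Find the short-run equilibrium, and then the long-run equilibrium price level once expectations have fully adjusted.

Short run: p = 138, y = 1014. Long run: p = 143.

Short run: with pᵉ = 133, SRAS is y = 324 + 5p. Setting AD = SRAS gives 1380 = 10p, so p = 138 and y = 1704 − 5·138 = 1014.
Output 1014 is above potential 989, so over time expected prices rise and SRAS shifts left until y returns to 989.
Long run: y = 989 on the AD curve gives 989 = 1704 − 5p, so p = 143.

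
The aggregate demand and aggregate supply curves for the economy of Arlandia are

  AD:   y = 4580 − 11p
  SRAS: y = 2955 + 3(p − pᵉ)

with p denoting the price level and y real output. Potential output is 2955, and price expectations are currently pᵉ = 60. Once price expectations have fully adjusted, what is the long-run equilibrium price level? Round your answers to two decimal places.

Long-run p = 147.73

Short run: with pᵉ = 60, SRAS is y = 2775 + 3p. Setting AD = SRAS gives 1805 = 14p, so p = 128.93 and y = 4580 − 11p = 3161.79.
Output 3161.79 is above potential 2955, so over time expected prices rise and SRAS shifts left until y returns to 2955.
Long run: y = 2955 on the AD curve gives 2955 = 4580 − 11p, so p = 147.73.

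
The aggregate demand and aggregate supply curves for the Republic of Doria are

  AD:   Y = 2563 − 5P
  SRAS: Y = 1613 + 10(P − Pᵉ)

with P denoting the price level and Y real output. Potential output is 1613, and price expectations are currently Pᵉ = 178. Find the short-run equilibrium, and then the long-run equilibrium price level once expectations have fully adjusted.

Short run: with Pᵉ = 178, SRAS is Y = 10P − 167. Setting AD = SRAS gives 2730 = 15P, so P = 182 and Y = 2563 − 5·182 = 1653.
Output 1653 is above potential 1613, so over time expected prices rise and SRAS shifts left until Y returns to 1613.
Long run: Y = 1613 on the AD curve gives 1613 = 2563 − 5P, so P = 190.

Short run: P = 182, Y = 1653. Long run: P = 190.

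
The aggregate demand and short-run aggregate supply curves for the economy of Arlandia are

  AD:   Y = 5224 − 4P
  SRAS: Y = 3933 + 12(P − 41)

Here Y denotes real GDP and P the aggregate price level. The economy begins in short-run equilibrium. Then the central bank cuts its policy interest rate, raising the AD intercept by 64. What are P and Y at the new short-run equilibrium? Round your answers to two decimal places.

P = 115.44, Y = 4826.25

This is a positive demand shock: AD shifts right.
New AD: Y = 5288 − 4P.
SRAS can be written Y = 3441 + 12P.
Set AD = SRAS: 5288 − 4P = 3441 + 12P, so 1847 = 16P and P = 115.44.
Substituting into AD, Y = 4826.25.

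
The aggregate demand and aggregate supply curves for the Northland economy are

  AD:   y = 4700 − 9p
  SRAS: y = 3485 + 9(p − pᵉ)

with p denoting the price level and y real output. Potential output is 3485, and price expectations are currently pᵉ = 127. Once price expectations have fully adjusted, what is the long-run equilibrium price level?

Short run: with pᵉ = 127, SRAS is y = 2342 + 9p. Setting AD = SRAS gives 2358 = 18p, so p = 131 and y = 4700 − 9·131 = 3521.
Output 3521 is above potential 3485, so over time expected prices rise and SRAS shifts left until y returns to 3485.
Long run: y = 3485 on the AD curve gives 3485 = 4700 − 9p, so p = 135.

Long-run p = 135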